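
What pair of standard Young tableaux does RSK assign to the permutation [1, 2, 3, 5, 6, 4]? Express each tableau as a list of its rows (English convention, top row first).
P = [[1, 2, 3, 4, 6], [5]], Q = [[1, 2, 3, 4, 5], [6]]

Insert each entry of the permutation into P by Schensted row insertion, recording in Q the position of each new cell.

Insert 1: appended to row 1. P = [[1]], Q = [[1]].
Insert 2: appended to row 1. P = [[1, 2]], Q = [[1, 2]].
Insert 3: appended to row 1. P = [[1, 2, 3]], Q = [[1, 2, 3]].
Insert 5: appended to row 1. P = [[1, 2, 3, 5]], Q = [[1, 2, 3, 4]].
Insert 6: appended to row 1. P = [[1, 2, 3, 5, 6]], Q = [[1, 2, 3, 4, 5]].
Insert 4: 4 bumps 5 from row 1; 5 starts row 2. P = [[1, 2, 3, 4, 6], [5]], Q = [[1, 2, 3, 4, 5], [6]].

So P = [[1, 2, 3, 4, 6], [5]], Q = [[1, 2, 3, 4, 5], [6]].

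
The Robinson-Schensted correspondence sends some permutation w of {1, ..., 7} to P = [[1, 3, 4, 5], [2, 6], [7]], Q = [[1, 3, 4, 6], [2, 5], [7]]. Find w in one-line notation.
Reverse RSK: for i = n, n-1, ..., 1, locate i in Q, remove the corresponding corner cell from P, and reverse-bump its entry up through P; the value ejected from row 1 is w(i).

So w = 2 1 3 7 4 6 5.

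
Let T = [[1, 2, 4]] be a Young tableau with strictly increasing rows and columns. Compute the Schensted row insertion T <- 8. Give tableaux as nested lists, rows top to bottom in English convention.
8 is larger than every entry of row 1, so it is appended to row 1. The new tableau is [[1, 2, 4, 8]].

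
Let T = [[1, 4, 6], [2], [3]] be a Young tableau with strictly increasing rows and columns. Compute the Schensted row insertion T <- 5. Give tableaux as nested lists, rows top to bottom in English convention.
[[1, 4, 5], [2, 6], [3]]

In row 1, 5 replaces 6 (the leftmost entry greater than 5); 6 is bumped to row 2. 6 is appended to row 2. The new tableau is [[1, 4, 5], [2, 6], [3]].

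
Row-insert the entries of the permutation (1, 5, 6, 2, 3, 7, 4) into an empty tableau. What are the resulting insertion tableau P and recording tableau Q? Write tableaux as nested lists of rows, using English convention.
Insert each entry of the permutation into P by Schensted row insertion, recording in Q the position of each new cell.

Insert 1: appended to row 1. P = [[1]].
Insert 5: appended to row 1. P = [[1, 5]].
Insert 6: appended to row 1. P = [[1, 5, 6]].
Insert 2: 2 bumps 5 from row 1; 5 starts row 2. P = [[1, 2, 6], [5]].
Insert 3: 3 bumps 6 from row 1; 6 appends to row 2. P = [[1, 2, 3], [5, 6]].
Insert 7: appended to row 1. P = [[1, 2, 3, 7], [5, 6]].
Insert 4: 4 bumps 7 from row 1; 7 appends to row 2. P = [[1, 2, 3, 4], [5, 6, 7]].

So P = [[1, 2, 3, 4], [5, 6, 7]], Q = [[1, 2, 3, 6], [4, 5, 7]].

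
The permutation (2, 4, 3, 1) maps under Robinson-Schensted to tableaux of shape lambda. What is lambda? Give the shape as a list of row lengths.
[2, 1, 1]

Row-insert each entry into an empty tableau.

After inserting 2: P = [[2]].
After inserting 4: P = [[2, 4]].
After inserting 3: P = [[2, 3], [4]].
After inserting 1: P = [[1, 3], [2], [4]].

The final insertion tableau P = [[1, 3], [2], [4]] has shape [2, 1, 1].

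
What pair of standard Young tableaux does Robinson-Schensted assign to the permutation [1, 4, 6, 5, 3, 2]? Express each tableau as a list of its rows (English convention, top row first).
P = [[1, 2, 5], [3], [4], [6]], Q = [[1, 2, 3], [4], [5], [6]]

Insert each entry of the permutation into P by Schensted row insertion, recording in Q the position of each new cell.

Insert 1: appended to row 1. P = [[1]].
Insert 4: appended to row 1. P = [[1, 4]].
Insert 6: appended to row 1. P = [[1, 4, 6]].
Insert 5: 5 bumps 6 from row 1; 6 starts row 2. P = [[1, 4, 5], [6]].
Insert 3: 3 bumps 4 from row 1; 4 bumps 6 from row 2; 6 starts row 3. P = [[1, 3, 5], [4], [6]].
Insert 2: 2 bumps 3 from row 1; 3 bumps 4 from row 2; 4 bumps 6 from row 3; 6 starts row 4. P = [[1, 2, 5], [3], [4], [6]].

So P = [[1, 2, 5], [3], [4], [6]], Q = [[1, 2, 3], [4], [5], [6]].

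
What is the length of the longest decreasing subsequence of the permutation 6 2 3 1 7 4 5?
3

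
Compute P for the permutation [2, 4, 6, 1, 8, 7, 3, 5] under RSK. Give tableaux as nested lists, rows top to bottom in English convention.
Insert 2: appended to row 1. P = [[2]].
Insert 4: appended to row 1. P = [[2, 4]].
Insert 6: appended to row 1. P = [[2, 4, 6]].
Insert 1: 1 bumps 2 from row 1; 2 starts row 2. P = [[1, 4, 6], [2]].
Insert 8: appended to row 1. P = [[1, 4, 6, 8], [2]].
Insert 7: 7 bumps 8 from row 1; 8 appends to row 2. P = [[1, 4, 6, 7], [2, 8]].
Insert 3: 3 bumps 4 from row 1; 4 bumps 8 from row 2; 8 starts row 3. P = [[1, 3, 6, 7], [2, 4], [8]].
Insert 5: 5 bumps 6 from row 1; 6 appends to row 2. P = [[1, 3, 5, 7], [2, 4, 6], [8]].

So P = [[1, 3, 5, 7], [2, 4, 6], [8]].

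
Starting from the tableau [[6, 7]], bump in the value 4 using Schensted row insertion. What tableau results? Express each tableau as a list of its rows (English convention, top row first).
[[4, 7], [6]]

In row 1, 4 replaces 6 (the leftmost entry greater than 4); 6 is bumped to row 2. 6 starts a new row 2. The new tableau is [[4, 7], [6]].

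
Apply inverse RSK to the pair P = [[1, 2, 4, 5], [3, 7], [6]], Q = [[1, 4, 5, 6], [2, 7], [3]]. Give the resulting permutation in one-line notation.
Reverse the RSK construction: for i from n down to 1, find the cell of Q containing i, remove the entry at that cell from P, and reverse-bump it up through P; the value ejected from row 1 is w(i).

Step i=7: Q has 7 at row 2, column 2; remove 7 from row 2 of P and reverse-bump: 7 enters row 1 and ejects 5. So w(7) = 5. P is now [[1, 2, 4, 7], [3], [6]].
Step i=6: Q has 6 at row 1, column 4; remove that cell from P, ejecting 7. So w(6) = 7. P is now [[1, 2, 4], [3], [6]].
Step i=5: Q has 5 at row 1, column 3; remove that cell from P, ejecting 4. So w(5) = 4. P is now [[1, 2], [3], [6]].
Step i=4: Q has 4 at row 1, column 2; remove that cell from P, ejecting 2. So w(4) = 2. P is now [[1], [3], [6]].
Step i=3: Q has 3 at row 3, column 1; remove 6 from row 3 of P and reverse-bump: 6 enters row 2 and ejects 3; 3 enters row 1 and ejects 1. So w(3) = 1. P is now [[3], [6]].
Step i=2: Q has 2 at row 2, column 1; remove 6 from row 2 of P and reverse-bump: 6 enters row 1 and ejects 3. So w(2) = 3. P is now [[6]].
Step i=1: Q has 1 at row 1, column 1; remove that cell from P, ejecting 6. So w(1) = 6. P is now [].

So w = 6 3 1 2 4 7 5.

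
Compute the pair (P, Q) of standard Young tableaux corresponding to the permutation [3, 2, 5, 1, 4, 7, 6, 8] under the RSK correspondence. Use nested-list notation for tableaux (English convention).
Insert each entry of the permutation into P by Schensted row insertion, recording in Q the position of each new cell.

Insert 3: appended to row 1. P = [[3]].
Insert 2: 2 bumps 3 from row 1; 3 starts row 2. P = [[2], [3]].
Insert 5: appended to row 1. P = [[2, 5], [3]].
Insert 1: 1 bumps 2 from row 1; 2 bumps 3 from row 2; 3 starts row 3. P = [[1, 5], [2], [3]].
Insert 4: 4 bumps 5 from row 1; 5 appends to row 2. P = [[1, 4], [2, 5], [3]].
Insert 7: appended to row 1. P = [[1, 4, 7], [2, 5], [3]].
Insert 6: 6 bumps 7 from row 1; 7 appends to row 2. P = [[1, 4, 6], [2, 5, 7], [3]].
Insert 8: appended to row 1. P = [[1, 4, 6, 8], [2, 5, 7], [3]].

So P = [[1, 4, 6, 8], [2, 5, 7], [3]], Q = [[1, 3, 6, 8], [2, 5, 7], [4]].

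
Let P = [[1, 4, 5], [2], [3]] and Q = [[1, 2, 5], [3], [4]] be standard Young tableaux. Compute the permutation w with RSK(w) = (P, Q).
Reverse the RSK construction: for i from n down to 1, find the cell of Q containing i, remove the entry at that cell from P, and reverse-bump it up through P; the value ejected from row 1 is w(i).

Step i=5: Q has 5 at row 1, column 3; remove that cell from P, ejecting 5. So w(5) = 5. P is now [[1, 4], [2], [3]].
Step i=4: Q has 4 at row 3, column 1; remove 3 from row 3 of P and reverse-bump: 3 enters row 2 and ejects 2; 2 enters row 1 and ejects 1. So w(4) = 1. P is now [[2, 4], [3]].
Step i=3: Q has 3 at row 2, column 1; remove 3 from row 2 of P and reverse-bump: 3 enters row 1 and ejects 2. So w(3) = 2. P is now [[3, 4]].
Step i=2: Q has 2 at row 1, column 2; remove that cell from P, ejecting 4. So w(2) = 4. P is now [[3]].
Step i=1: Q has 1 at row 1, column 1; remove that cell from P, ejecting 3. So w(1) = 3. P is now [].

So w = 3 4 2 1 5.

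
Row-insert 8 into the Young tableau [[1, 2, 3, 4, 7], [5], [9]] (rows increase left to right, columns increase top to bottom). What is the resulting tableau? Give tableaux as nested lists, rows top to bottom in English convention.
[[1, 2, 3, 4, 7, 8], [5], [9]]

8 is larger than every entry of row 1, so it is appended to row 1. The new tableau is [[1, 2, 3, 4, 7, 8], [5], [9]].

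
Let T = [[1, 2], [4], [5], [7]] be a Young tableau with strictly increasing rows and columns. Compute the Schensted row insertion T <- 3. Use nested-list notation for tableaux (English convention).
3 is larger than every entry of row 1, so it is appended to row 1. The new tableau is [[1, 2, 3], [4], [5], [7]].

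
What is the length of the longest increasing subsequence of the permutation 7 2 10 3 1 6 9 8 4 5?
4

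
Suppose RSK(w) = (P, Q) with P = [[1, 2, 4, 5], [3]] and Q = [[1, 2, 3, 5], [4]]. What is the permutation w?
Reverse the RSK construction: for i from n down to 1, find the cell of Q containing i, remove the entry at that cell from P, and reverse-bump it up through P; the value ejected from row 1 is w(i).

Step i=5: Q has 5 at row 1, column 4; remove that cell from P, ejecting 5. So w(5) = 5. P is now [[1, 2, 4], [3]].
Step i=4: Q has 4 at row 2, column 1; remove 3 from row 2 of P and reverse-bump: 3 enters row 1 and ejects 2. So w(4) = 2. P is now [[1, 3, 4]].
Step i=3: Q has 3 at row 1, column 3; remove that cell from P, ejecting 4. So w(3) = 4. P is now [[1, 3]].
Step i=2: Q has 2 at row 1, column 2; remove that cell from P, ejecting 3. So w(2) = 3. P is now [[1]].
Step i=1: Q has 1 at row 1, column 1; remove that cell from P, ejecting 1. So w(1) = 1. P is now [].

So w = 1 3 4 2 5.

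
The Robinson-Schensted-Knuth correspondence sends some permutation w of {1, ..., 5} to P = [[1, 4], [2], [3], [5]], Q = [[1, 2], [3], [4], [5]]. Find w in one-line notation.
Reverse the RSK construction: for i from n down to 1, find the cell of Q containing i, remove the entry at that cell from P, and reverse-bump it up through P; the value ejected from row 1 is w(i).

Step i=5: Q has 5 at row 4, column 1; remove 5 from row 4 of P and reverse-bump: 5 enters row 3 and ejects 3; 3 enters row 2 and ejects 2; 2 enters row 1 and ejects 1. So w(5) = 1. P is now [[2, 4], [3], [5]].
Step i=4: Q has 4 at row 3, column 1; remove 5 from row 3 of P and reverse-bump: 5 enters row 2 and ejects 3; 3 enters row 1 and ejects 2. So w(4) = 2. P is now [[3, 4], [5]].
Step i=3: Q has 3 at row 2, column 1; remove 5 from row 2 of P and reverse-bump: 5 enters row 1 and ejects 4. So w(3) = 4. P is now [[3, 5]].
Step i=2: Q has 2 at row 1, column 2; remove that cell from P, ejecting 5. So w(2) = 5. P is now [[3]].
Step i=1: Q has 1 at row 1, column 1; remove that cell from P, ejecting 3. So w(1) = 3. P is now [].

So w = 3 5 4 2 1.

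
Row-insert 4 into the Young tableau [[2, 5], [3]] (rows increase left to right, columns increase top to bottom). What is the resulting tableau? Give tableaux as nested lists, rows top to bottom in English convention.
[[2, 4], [3, 5]]

In row 1, 4 replaces 5 (the leftmost entry greater than 4); 5 is bumped to row 2. 5 is appended to row 2. The new tableau is [[2, 4], [3, 5]].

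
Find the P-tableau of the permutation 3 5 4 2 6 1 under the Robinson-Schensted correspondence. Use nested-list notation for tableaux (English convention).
Insert 3: appended to row 1. P = [[3]].
Insert 5: appended to row 1. P = [[3, 5]].
Insert 4: 4 bumps 5 from row 1; 5 starts row 2. P = [[3, 4], [5]].
Insert 2: 2 bumps 3 from row 1; 3 bumps 5 from row 2; 5 starts row 3. P = [[2, 4], [3], [5]].
Insert 6: appended to row 1. P = [[2, 4, 6], [3], [5]].
Insert 1: 1 bumps 2 from row 1; 2 bumps 3 from row 2; 3 bumps 5 from row 3; 5 starts row 4. P = [[1, 4, 6], [2], [3], [5]].

So P = [[1, 4, 6], [2], [3], [5]].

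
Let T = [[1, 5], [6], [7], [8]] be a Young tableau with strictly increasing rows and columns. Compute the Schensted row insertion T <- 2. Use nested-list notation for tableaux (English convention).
[[1, 2], [5], [6], [7], [8]]

In row 1, 2 replaces 5 (the leftmost entry greater than 2); 5 is bumped to row 2. In row 2, 5 replaces 6 (the leftmost entry greater than 5); 6 is bumped to row 3. In row 3, 6 replaces 7 (the leftmost entry greater than 6); 7 is bumped to row 4. In row 4, 7 replaces 8 (the leftmost entry greater than 7); 8 is bumped to row 5. 8 starts a new row 5. The new tableau is [[1, 2], [5], [6], [7], [8]].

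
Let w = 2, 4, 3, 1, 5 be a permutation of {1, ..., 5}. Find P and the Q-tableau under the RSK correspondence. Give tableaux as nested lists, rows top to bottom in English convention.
P = [[1, 3, 5], [2], [4]], Q = [[1, 2, 5], [3], [4]]

Insert each entry of the permutation into P by Schensted row insertion, recording in Q the position of each new cell.

Insert 2: appended to row 1. P = [[2]], Q = [[1]].
Insert 4: appended to row 1. P = [[2, 4]], Q = [[1, 2]].
Insert 3: 3 bumps 4 from row 1; 4 starts row 2. P = [[2, 3], [4]], Q = [[1, 2], [3]].
Insert 1: 1 bumps 2 from row 1; 2 bumps 4 from row 2; 4 starts row 3. P = [[1, 3], [2], [4]], Q = [[1, 2], [3], [4]].
Insert 5: appended to row 1. P = [[1, 3, 5], [2], [4]], Q = [[1, 2, 5], [3], [4]].

So P = [[1, 3, 5], [2], [4]], Q = [[1, 2, 5], [3], [4]].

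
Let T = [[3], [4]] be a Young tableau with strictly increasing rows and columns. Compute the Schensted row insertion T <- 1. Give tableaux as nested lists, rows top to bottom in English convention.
[[1], [3], [4]]

In row 1, 1 replaces 3 (the leftmost entry greater than 1); 3 is bumped to row 2. In row 2, 3 replaces 4 (the leftmost entry greater than 3); 4 is bumped to row 3. 4 starts a new row 3. The new tableau is [[1], [3], [4]].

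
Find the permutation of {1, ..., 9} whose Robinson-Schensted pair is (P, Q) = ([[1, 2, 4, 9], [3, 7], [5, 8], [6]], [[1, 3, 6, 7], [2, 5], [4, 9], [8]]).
Reverse the RSK construction: for i from n down to 1, find the cell of Q containing i, remove the entry at that cell from P, and reverse-bump it up through P; the value ejected from row 1 is w(i).

Step i=9: Q has 9 at row 3, column 2; remove 8 from row 3 of P and reverse-bump: 8 enters row 2 and ejects 7; 7 enters row 1 and ejects 4. So w(9) = 4. P is now [[1, 2, 7, 9], [3, 8], [5], [6]].
Step i=8: Q has 8 at row 4, column 1; remove 6 from row 4 of P and reverse-bump: 6 enters row 3 and ejects 5; 5 enters row 2 and ejects 3; 3 enters row 1 and ejects 2. So w(8) = 2. P is now [[1, 3, 7, 9], [5, 8], [6]].
Step i=7: Q has 7 at row 1, column 4; remove that cell from P, ejecting 9. So w(7) = 9. P is now [[1, 3, 7], [5, 8], [6]].
Step i=6: Q has 6 at row 1, column 3; remove that cell from P, ejecting 7. So w(6) = 7. P is now [[1, 3], [5, 8], [6]].
Step i=5: Q has 5 at row 2, column 2; remove 8 from row 2 of P and reverse-bump: 8 enters row 1 and ejects 3. So w(5) = 3. P is now [[1, 8], [5], [6]].
Step i=4: Q has 4 at row 3, column 1; remove 6 from row 3 of P and reverse-bump: 6 enters row 2 and ejects 5; 5 enters row 1 and ejects 1. So w(4) = 1. P is now [[5, 8], [6]].
Step i=3: Q has 3 at row 1, column 2; remove that cell from P, ejecting 8. So w(3) = 8. P is now [[5], [6]].
Step i=2: Q has 2 at row 2, column 1; remove 6 from row 2 of P and reverse-bump: 6 enters row 1 and ejects 5. So w(2) = 5. P is now [[6]].
Step i=1: Q has 1 at row 1, column 1; remove that cell from P, ejecting 6. So w(1) = 6. P is now [].

So w = 6 5 8 1 3 7 9 2 4.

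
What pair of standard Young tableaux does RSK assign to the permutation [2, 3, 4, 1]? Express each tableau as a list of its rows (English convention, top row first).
P = [[1, 3, 4], [2]], Q = [[1, 2, 3], [4]]

Insert each entry of the permutation into P by Schensted row insertion, recording in Q the position of each new cell.

After inserting 2: P = [[2]].
After inserting 3: P = [[2, 3]].
After inserting 4: P = [[2, 3, 4]].
After inserting 1: P = [[1, 3, 4], [2]].

So P = [[1, 3, 4], [2]], Q = [[1, 2, 3], [4]].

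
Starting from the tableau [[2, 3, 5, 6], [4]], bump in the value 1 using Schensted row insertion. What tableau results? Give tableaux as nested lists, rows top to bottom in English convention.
In row 1, 1 replaces 2 (the leftmost entry greater than 1); 2 is bumped to row 2. In row 2, 2 replaces 4 (the leftmost entry greater than 2); 4 is bumped to row 3. 4 starts a new row 3. The new tableau is [[1, 3, 5, 6], [2], [4]].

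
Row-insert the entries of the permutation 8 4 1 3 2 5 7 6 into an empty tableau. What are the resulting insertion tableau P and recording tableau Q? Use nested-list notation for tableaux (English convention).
Insert each entry of the permutation into P by Schensted row insertion, recording in Q the position of each new cell.

After inserting 8: P = [[8]].
After inserting 4: P = [[4], [8]].
After inserting 1: P = [[1], [4], [8]].
After inserting 3: P = [[1, 3], [4], [8]].
After inserting 2: P = [[1, 2], [3], [4], [8]].
After inserting 5: P = [[1, 2, 5], [3], [4], [8]].
After inserting 7: P = [[1, 2, 5, 7], [3], [4], [8]].
After inserting 6: P = [[1, 2, 5, 6], [3, 7], [4], [8]].

So P = [[1, 2, 5, 6], [3, 7], [4], [8]], Q = [[1, 4, 6, 7], [2, 8], [3], [5]].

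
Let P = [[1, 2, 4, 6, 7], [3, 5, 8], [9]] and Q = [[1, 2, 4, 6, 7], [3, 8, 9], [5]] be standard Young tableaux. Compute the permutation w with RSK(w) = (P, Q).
Reverse RSK: for i = n, n-1, ..., 1, locate i in Q, remove the corresponding corner cell from P, and reverse-bump its entry up through P; the value ejected from row 1 is w(i).

So w = 1 9 3 5 2 6 8 4 7.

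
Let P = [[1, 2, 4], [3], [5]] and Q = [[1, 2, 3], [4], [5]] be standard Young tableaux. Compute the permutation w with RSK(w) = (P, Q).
1 3 5 4 2

Reverse the RSK construction: for i from n down to 1, find the cell of Q containing i, remove the entry at that cell from P, and reverse-bump it up through P; the value ejected from row 1 is w(i).

Step i=5: Q has 5 at row 3, column 1; remove 5 from row 3 of P and reverse-bump: 5 enters row 2 and ejects 3; 3 enters row 1 and ejects 2. So w(5) = 2. P is now [[1, 3, 4], [5]].
Step i=4: Q has 4 at row 2, column 1; remove 5 from row 2 of P and reverse-bump: 5 enters row 1 and ejects 4. So w(4) = 4. P is now [[1, 3, 5]].
Step i=3: Q has 3 at row 1, column 3; remove that cell from P, ejecting 5. So w(3) = 5. P is now [[1, 3]].
Step i=2: Q has 2 at row 1, column 2; remove that cell from P, ejecting 3. So w(2) = 3. P is now [[1]].
Step i=1: Q has 1 at row 1, column 1; remove that cell from P, ejecting 1. So w(1) = 1. P is now [].

So w = 1 3 5 4 2.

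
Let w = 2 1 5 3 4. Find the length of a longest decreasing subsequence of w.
2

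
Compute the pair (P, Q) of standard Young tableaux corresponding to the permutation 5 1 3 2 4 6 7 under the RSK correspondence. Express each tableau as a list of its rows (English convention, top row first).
P = [[1, 2, 4, 6, 7], [3], [5]], Q = [[1, 3, 5, 6, 7], [2], [4]]

Insert each entry of the permutation into P by Schensted row insertion, recording in Q the position of each new cell.

After inserting 5: P = [[5]].
After inserting 1: P = [[1], [5]].
After inserting 3: P = [[1, 3], [5]].
After inserting 2: P = [[1, 2], [3], [5]].
After inserting 4: P = [[1, 2, 4], [3], [5]].
After inserting 6: P = [[1, 2, 4, 6], [3], [5]].
After inserting 7: P = [[1, 2, 4, 6, 7], [3], [5]].

So P = [[1, 2, 4, 6, 7], [3], [5]], Q = [[1, 3, 5, 6, 7], [2], [4]].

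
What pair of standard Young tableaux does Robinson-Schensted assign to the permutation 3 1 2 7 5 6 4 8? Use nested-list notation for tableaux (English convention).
P = [[1, 2, 4, 6, 8], [3, 5], [7]], Q = [[1, 3, 4, 6, 8], [2, 5], [7]]

Insert each entry of the permutation into P by Schensted row insertion, recording in Q the position of each new cell.

Insert 3: appended to row 1. P = [[3]], Q = [[1]].
Insert 1: 1 bumps 3 from row 1; 3 starts row 2. P = [[1], [3]], Q = [[1], [2]].
Insert 2: appended to row 1. P = [[1, 2], [3]], Q = [[1, 3], [2]].
Insert 7: appended to row 1. P = [[1, 2, 7], [3]], Q = [[1, 3, 4], [2]].
Insert 5: 5 bumps 7 from row 1; 7 appends to row 2. P = [[1, 2, 5], [3, 7]], Q = [[1, 3, 4], [2, 5]].
Insert 6: appended to row 1. P = [[1, 2, 5, 6], [3, 7]], Q = [[1, 3, 4, 6], [2, 5]].
Insert 4: 4 bumps 5 from row 1; 5 bumps 7 from row 2; 7 starts row 3. P = [[1, 2, 4, 6], [3, 5], [7]], Q = [[1, 3, 4, 6], [2, 5], [7]].
Insert 8: appended to row 1. P = [[1, 2, 4, 6, 8], [3, 5], [7]], Q = [[1, 3, 4, 6, 8], [2, 5], [7]].

So P = [[1, 2, 4, 6, 8], [3, 5], [7]], Q = [[1, 3, 4, 6, 8], [2, 5], [7]].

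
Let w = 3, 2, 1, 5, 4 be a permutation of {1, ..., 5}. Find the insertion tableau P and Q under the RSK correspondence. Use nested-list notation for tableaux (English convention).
Insert each entry of the permutation into P by Schensted row insertion, recording in Q the position of each new cell.

After inserting 3: P = [[3]].
After inserting 2: P = [[2], [3]].
After inserting 1: P = [[1], [2], [3]].
After inserting 5: P = [[1, 5], [2], [3]].
After inserting 4: P = [[1, 4], [2, 5], [3]].

So P = [[1, 4], [2, 5], [3]], Q = [[1, 4], [2, 5], [3]].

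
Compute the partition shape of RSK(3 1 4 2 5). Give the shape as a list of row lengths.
Row-insert each entry into an empty tableau.

After inserting 3: P = [[3]].
After inserting 1: P = [[1], [3]].
After inserting 4: P = [[1, 4], [3]].
After inserting 2: P = [[1, 2], [3, 4]].
After inserting 5: P = [[1, 2, 5], [3, 4]].

The final insertion tableau P = [[1, 2, 5], [3, 4]] has shape [3, 2].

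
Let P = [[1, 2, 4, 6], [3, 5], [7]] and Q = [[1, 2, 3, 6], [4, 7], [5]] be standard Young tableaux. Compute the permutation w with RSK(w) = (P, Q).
1 3 7 5 2 6 4

Reverse the RSK construction: for i from n down to 1, find the cell of Q containing i, remove the entry at that cell from P, and reverse-bump it up through P; the value ejected from row 1 is w(i).

Step i=7: Q has 7 at row 2, column 2; remove 5 from row 2 of P and reverse-bump: 5 enters row 1 and ejects 4. So w(7) = 4. P is now [[1, 2, 5, 6], [3], [7]].
Step i=6: Q has 6 at row 1, column 4; remove that cell from P, ejecting 6. So w(6) = 6. P is now [[1, 2, 5], [3], [7]].
Step i=5: Q has 5 at row 3, column 1; remove 7 from row 3 of P and reverse-bump: 7 enters row 2 and ejects 3; 3 enters row 1 and ejects 2. So w(5) = 2. P is now [[1, 3, 5], [7]].
Step i=4: Q has 4 at row 2, column 1; remove 7 from row 2 of P and reverse-bump: 7 enters row 1 and ejects 5. So w(4) = 5. P is now [[1, 3, 7]].
Step i=3: Q has 3 at row 1, column 3; remove that cell from P, ejecting 7. So w(3) = 7. P is now [[1, 3]].
Step i=2: Q has 2 at row 1, column 2; remove that cell from P, ejecting 3. So w(2) = 3. P is now [[1]].
Step i=1: Q has 1 at row 1, column 1; remove that cell from P, ejecting 1. So w(1) = 1. P is now [].

So w = 1 3 7 5 2 6 4.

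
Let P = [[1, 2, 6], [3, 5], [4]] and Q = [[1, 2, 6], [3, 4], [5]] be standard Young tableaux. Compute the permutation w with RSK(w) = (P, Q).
Reverse RSK: for i = n, n-1, ..., 1, locate i in Q, remove the corresponding corner cell from P, and reverse-bump its entry up through P; the value ejected from row 1 is w(i).

So w = 4 5 1 3 2 6.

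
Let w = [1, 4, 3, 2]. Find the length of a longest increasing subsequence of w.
2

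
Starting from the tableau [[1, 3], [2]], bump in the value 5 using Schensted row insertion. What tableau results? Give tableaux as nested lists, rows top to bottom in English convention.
[[1, 3, 5], [2]]

5 is larger than every entry of row 1, so it is appended to row 1. The new tableau is [[1, 3, 5], [2]].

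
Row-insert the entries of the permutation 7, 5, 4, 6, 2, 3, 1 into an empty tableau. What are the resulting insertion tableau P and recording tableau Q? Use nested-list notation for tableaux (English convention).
P = [[1, 3], [2, 6], [4], [5], [7]], Q = [[1, 4], [2, 6], [3], [5], [7]]

Insert each entry of the permutation into P by Schensted row insertion, recording in Q the position of each new cell.

Insert 7: appended to row 1. P = [[7]], Q = [[1]].
Insert 5: 5 bumps 7 from row 1; 7 starts row 2. P = [[5], [7]], Q = [[1], [2]].
Insert 4: 4 bumps 5 from row 1; 5 bumps 7 from row 2; 7 starts row 3. P = [[4], [5], [7]], Q = [[1], [2], [3]].
Insert 6: appended to row 1. P = [[4, 6], [5], [7]], Q = [[1, 4], [2], [3]].
Insert 2: 2 bumps 4 from row 1; 4 bumps 5 from row 2; 5 bumps 7 from row 3; 7 starts row 4. P = [[2, 6], [4], [5], [7]], Q = [[1, 4], [2], [3], [5]].
Insert 3: 3 bumps 6 from row 1; 6 appends to row 2. P = [[2, 3], [4, 6], [5], [7]], Q = [[1, 4], [2, 6], [3], [5]].
Insert 1: 1 bumps 2 from row 1; 2 bumps 4 from row 2; 4 bumps 5 from row 3; 5 bumps 7 from row 4; 7 starts row 5. P = [[1, 3], [2, 6], [4], [5], [7]], Q = [[1, 4], [2, 6], [3], [5], [7]].

So P = [[1, 3], [2, 6], [4], [5], [7]], Q = [[1, 4], [2, 6], [3], [5], [7]].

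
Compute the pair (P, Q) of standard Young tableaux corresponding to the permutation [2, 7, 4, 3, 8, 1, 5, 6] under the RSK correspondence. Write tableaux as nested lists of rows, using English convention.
Insert each entry of the permutation into P by Schensted row insertion, recording in Q the position of each new cell.

Insert 2: appended to row 1. P = [[2]], Q = [[1]].
Insert 7: appended to row 1. P = [[2, 7]], Q = [[1, 2]].
Insert 4: 4 bumps 7 from row 1; 7 starts row 2. P = [[2, 4], [7]], Q = [[1, 2], [3]].
Insert 3: 3 bumps 4 from row 1; 4 bumps 7 from row 2; 7 starts row 3. P = [[2, 3], [4], [7]], Q = [[1, 2], [3], [4]].
Insert 8: appended to row 1. P = [[2, 3, 8], [4], [7]], Q = [[1, 2, 5], [3], [4]].
Insert 1: 1 bumps 2 from row 1; 2 bumps 4 from row 2; 4 bumps 7 from row 3; 7 starts row 4. P = [[1, 3, 8], [2], [4], [7]], Q = [[1, 2, 5], [3], [4], [6]].
Insert 5: 5 bumps 8 from row 1; 8 appends to row 2. P = [[1, 3, 5], [2, 8], [4], [7]], Q = [[1, 2, 5], [3, 7], [4], [6]].
Insert 6: appended to row 1. P = [[1, 3, 5, 6], [2, 8], [4], [7]], Q = [[1, 2, 5, 8], [3, 7], [4], [6]].

So P = [[1, 3, 5, 6], [2, 8], [4], [7]], Q = [[1, 2, 5, 8], [3, 7], [4], [6]].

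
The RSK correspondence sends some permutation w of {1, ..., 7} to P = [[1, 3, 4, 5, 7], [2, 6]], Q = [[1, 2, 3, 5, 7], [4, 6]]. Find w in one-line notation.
2 3 4 1 6 5 7

Reverse RSK: for i = n, n-1, ..., 1, locate i in Q, remove the corresponding corner cell from P, and reverse-bump its entry up through P; the value ejected from row 1 is w(i).

So w = 2 3 4 1 6 5 7.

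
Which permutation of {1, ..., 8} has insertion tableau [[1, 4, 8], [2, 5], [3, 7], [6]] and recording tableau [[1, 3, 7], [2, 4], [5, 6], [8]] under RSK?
Reverse RSK: for i = n, n-1, ..., 1, locate i in Q, remove the corresponding corner cell from P, and reverse-bump its entry up through P; the value ejected from row 1 is w(i).

So w = 6 3 7 5 2 4 8 1.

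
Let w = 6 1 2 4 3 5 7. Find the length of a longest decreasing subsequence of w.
3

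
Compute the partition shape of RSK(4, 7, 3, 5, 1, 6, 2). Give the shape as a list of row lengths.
[3, 2, 2]

Row-insert each entry into an empty tableau.

After inserting 4: P = [[4]].
After inserting 7: P = [[4, 7]].
After inserting 3: P = [[3, 7], [4]].
After inserting 5: P = [[3, 5], [4, 7]].
After inserting 1: P = [[1, 5], [3, 7], [4]].
After inserting 6: P = [[1, 5, 6], [3, 7], [4]].
After inserting 2: P = [[1, 2, 6], [3, 5], [4, 7]].

The final insertion tableau P = [[1, 2, 6], [3, 5], [4, 7]] has shape [3, 2, 2].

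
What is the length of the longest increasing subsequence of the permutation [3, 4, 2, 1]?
2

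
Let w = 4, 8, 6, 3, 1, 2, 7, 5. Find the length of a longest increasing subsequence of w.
3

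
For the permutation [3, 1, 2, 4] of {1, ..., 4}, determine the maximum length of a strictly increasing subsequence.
3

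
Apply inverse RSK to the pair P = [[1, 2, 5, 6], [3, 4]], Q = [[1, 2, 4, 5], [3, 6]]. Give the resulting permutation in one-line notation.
3 4 1 5 6 2

Reverse the RSK construction: for i from n down to 1, find the cell of Q containing i, remove the entry at that cell from P, and reverse-bump it up through P; the value ejected from row 1 is w(i).

Step i=6: Q has 6 at row 2, column 2; remove 4 from row 2 of P and reverse-bump: 4 enters row 1 and ejects 2. So w(6) = 2. P is now [[1, 4, 5, 6], [3]].
Step i=5: Q has 5 at row 1, column 4; remove that cell from P, ejecting 6. So w(5) = 6. P is now [[1, 4, 5], [3]].
Step i=4: Q has 4 at row 1, column 3; remove that cell from P, ejecting 5. So w(4) = 5. P is now [[1, 4], [3]].
Step i=3: Q has 3 at row 2, column 1; remove 3 from row 2 of P and reverse-bump: 3 enters row 1 and ejects 1. So w(3) = 1. P is now [[3, 4]].
Step i=2: Q has 2 at row 1, column 2; remove that cell from P, ejecting 4. So w(2) = 4. P is now [[3]].
Step i=1: Q has 1 at row 1, column 1; remove that cell from P, ejecting 3. So w(1) = 3. P is now [].

So w = 3 4 1 5 6 2.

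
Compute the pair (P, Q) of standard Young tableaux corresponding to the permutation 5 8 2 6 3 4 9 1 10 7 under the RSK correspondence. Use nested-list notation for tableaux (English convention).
P = [[1, 3, 4, 7, 10], [2, 6, 9], [5], [8]], Q = [[1, 2, 6, 7, 9], [3, 4, 10], [5], [8]]

Insert each entry of the permutation into P by Schensted row insertion, recording in Q the position of each new cell.

After inserting 5: P = [[5]].
After inserting 8: P = [[5, 8]].
After inserting 2: P = [[2, 8], [5]].
After inserting 6: P = [[2, 6], [5, 8]].
After inserting 3: P = [[2, 3], [5, 6], [8]].
After inserting 4: P = [[2, 3, 4], [5, 6], [8]].
After inserting 9: P = [[2, 3, 4, 9], [5, 6], [8]].
After inserting 1: P = [[1, 3, 4, 9], [2, 6], [5], [8]].
After inserting 10: P = [[1, 3, 4, 9, 10], [2, 6], [5], [8]].
After inserting 7: P = [[1, 3, 4, 7, 10], [2, 6, 9], [5], [8]].

So P = [[1, 3, 4, 7, 10], [2, 6, 9], [5], [8]], Q = [[1, 2, 6, 7, 9], [3, 4, 10], [5], [8]].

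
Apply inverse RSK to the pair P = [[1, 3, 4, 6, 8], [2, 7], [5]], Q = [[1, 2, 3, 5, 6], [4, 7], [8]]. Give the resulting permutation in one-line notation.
2 3 5 4 7 8 6 1

Reverse RSK: for i = n, n-1, ..., 1, locate i in Q, remove the corresponding corner cell from P, and reverse-bump its entry up through P; the value ejected from row 1 is w(i).

So w = 2 3 5 4 7 8 6 1.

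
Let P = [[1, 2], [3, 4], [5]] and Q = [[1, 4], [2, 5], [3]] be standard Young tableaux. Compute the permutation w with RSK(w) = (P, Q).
5 3 1 4 2

Reverse the RSK construction: for i from n down to 1, find the cell of Q containing i, remove the entry at that cell from P, and reverse-bump it up through P; the value ejected from row 1 is w(i).

Step i=5: Q has 5 at row 2, column 2; remove 4 from row 2 of P and reverse-bump: 4 enters row 1 and ejects 2. So w(5) = 2. P is now [[1, 4], [3], [5]].
Step i=4: Q has 4 at row 1, column 2; remove that cell from P, ejecting 4. So w(4) = 4. P is now [[1], [3], [5]].
Step i=3: Q has 3 at row 3, column 1; remove 5 from row 3 of P and reverse-bump: 5 enters row 2 and ejects 3; 3 enters row 1 and ejects 1. So w(3) = 1. P is now [[3], [5]].
Step i=2: Q has 2 at row 2, column 1; remove 5 from row 2 of P and reverse-bump: 5 enters row 1 and ejects 3. So w(2) = 3. P is now [[5]].
Step i=1: Q has 1 at row 1, column 1; remove that cell from P, ejecting 5. So w(1) = 5. P is now [].

So w = 5 3 1 4 2.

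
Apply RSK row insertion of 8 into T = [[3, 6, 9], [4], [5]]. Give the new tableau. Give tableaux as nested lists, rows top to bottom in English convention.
In row 1, 8 replaces 9 (the leftmost entry greater than 8); 9 is bumped to row 2. 9 is appended to row 2. The new tableau is [[3, 6, 8], [4, 9], [5]].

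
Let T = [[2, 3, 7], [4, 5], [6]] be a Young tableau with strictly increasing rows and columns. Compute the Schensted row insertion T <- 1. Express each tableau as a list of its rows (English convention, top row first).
[[1, 3, 7], [2, 5], [4], [6]]

In row 1, 1 replaces 2 (the leftmost entry greater than 1); 2 is bumped to row 2. In row 2, 2 replaces 4 (the leftmost entry greater than 2); 4 is bumped to row 3. In row 3, 4 replaces 6 (the leftmost entry greater than 4); 6 is bumped to row 4. 6 starts a new row 4. The new tableau is [[1, 3, 7], [2, 5], [4], [6]].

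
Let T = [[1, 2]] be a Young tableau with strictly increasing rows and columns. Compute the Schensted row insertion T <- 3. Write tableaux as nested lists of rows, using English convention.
[[1, 2, 3]]

3 is larger than every entry of row 1, so it is appended to row 1. The new tableau is [[1, 2, 3]].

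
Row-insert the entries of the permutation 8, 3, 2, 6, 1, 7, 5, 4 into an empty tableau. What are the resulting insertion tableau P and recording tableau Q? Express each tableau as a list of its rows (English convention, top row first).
P = [[1, 4, 7], [2, 5], [3, 6], [8]], Q = [[1, 4, 6], [2, 7], [3, 8], [5]]

Insert each entry of the permutation into P by Schensted row insertion, recording in Q the position of each new cell.

Insert 8: appended to row 1. P = [[8]].
Insert 3: 3 bumps 8 from row 1; 8 starts row 2. P = [[3], [8]].
Insert 2: 2 bumps 3 from row 1; 3 bumps 8 from row 2; 8 starts row 3. P = [[2], [3], [8]].
Insert 6: appended to row 1. P = [[2, 6], [3], [8]].
Insert 1: 1 bumps 2 from row 1; 2 bumps 3 from row 2; 3 bumps 8 from row 3; 8 starts row 4. P = [[1, 6], [2], [3], [8]].
Insert 7: appended to row 1. P = [[1, 6, 7], [2], [3], [8]].
Insert 5: 5 bumps 6 from row 1; 6 appends to row 2. P = [[1, 5, 7], [2, 6], [3], [8]].
Insert 4: 4 bumps 5 from row 1; 5 bumps 6 from row 2; 6 appends to row 3. P = [[1, 4, 7], [2, 5], [3, 6], [8]].

So P = [[1, 4, 7], [2, 5], [3, 6], [8]], Q = [[1, 4, 6], [2, 7], [3, 8], [5]].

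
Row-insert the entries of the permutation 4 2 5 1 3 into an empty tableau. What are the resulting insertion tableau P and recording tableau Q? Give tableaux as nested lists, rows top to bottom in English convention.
P = [[1, 3], [2, 5], [4]], Q = [[1, 3], [2, 5], [4]]

Insert each entry of the permutation into P by Schensted row insertion, recording in Q the position of each new cell.

Insert 4: appended to row 1. P = [[4]], Q = [[1]].
Insert 2: 2 bumps 4 from row 1; 4 starts row 2. P = [[2], [4]], Q = [[1], [2]].
Insert 5: appended to row 1. P = [[2, 5], [4]], Q = [[1, 3], [2]].
Insert 1: 1 bumps 2 from row 1; 2 bumps 4 from row 2; 4 starts row 3. P = [[1, 5], [2], [4]], Q = [[1, 3], [2], [4]].
Insert 3: 3 bumps 5 from row 1; 5 appends to row 2. P = [[1, 3], [2, 5], [4]], Q = [[1, 3], [2, 5], [4]].

So P = [[1, 3], [2, 5], [4]], Q = [[1, 3], [2, 5], [4]].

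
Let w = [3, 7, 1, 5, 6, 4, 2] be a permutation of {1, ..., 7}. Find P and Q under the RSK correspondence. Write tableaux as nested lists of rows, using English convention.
P = [[1, 2, 6], [3, 4], [5], [7]], Q = [[1, 2, 5], [3, 4], [6], [7]]

Insert each entry of the permutation into P by Schensted row insertion, recording in Q the position of each new cell.

Insert 3: appended to row 1. P = [[3]].
Insert 7: appended to row 1. P = [[3, 7]].
Insert 1: 1 bumps 3 from row 1; 3 starts row 2. P = [[1, 7], [3]].
Insert 5: 5 bumps 7 from row 1; 7 appends to row 2. P = [[1, 5], [3, 7]].
Insert 6: appended to row 1. P = [[1, 5, 6], [3, 7]].
Insert 4: 4 bumps 5 from row 1; 5 bumps 7 from row 2; 7 starts row 3. P = [[1, 4, 6], [3, 5], [7]].
Insert 2: 2 bumps 4 from row 1; 4 bumps 5 from row 2; 5 bumps 7 from row 3; 7 starts row 4. P = [[1, 2, 6], [3, 4], [5], [7]].

So P = [[1, 2, 6], [3, 4], [5], [7]], Q = [[1, 2, 5], [3, 4], [6], [7]].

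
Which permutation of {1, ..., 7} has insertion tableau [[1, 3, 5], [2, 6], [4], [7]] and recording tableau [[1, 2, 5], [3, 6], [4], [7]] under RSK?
Reverse the RSK construction: for i from n down to 1, find the cell of Q containing i, remove the entry at that cell from P, and reverse-bump it up through P; the value ejected from row 1 is w(i).

Step i=7: Q has 7 at row 4, column 1; remove 7 from row 4 of P and reverse-bump: 7 enters row 3 and ejects 4; 4 enters row 2 and ejects 2; 2 enters row 1 and ejects 1. So w(7) = 1. P is now [[2, 3, 5], [4, 6], [7]].
Step i=6: Q has 6 at row 2, column 2; remove 6 from row 2 of P and reverse-bump: 6 enters row 1 and ejects 5. So w(6) = 5. P is now [[2, 3, 6], [4], [7]].
Step i=5: Q has 5 at row 1, column 3; remove that cell from P, ejecting 6. So w(5) = 6. P is now [[2, 3], [4], [7]].
Step i=4: Q has 4 at row 3, column 1; remove 7 from row 3 of P and reverse-bump: 7 enters row 2 and ejects 4; 4 enters row 1 and ejects 3. So w(4) = 3. P is now [[2, 4], [7]].
Step i=3: Q has 3 at row 2, column 1; remove 7 from row 2 of P and reverse-bump: 7 enters row 1 and ejects 4. So w(3) = 4. P is now [[2, 7]].
Step i=2: Q has 2 at row 1, column 2; remove that cell from P, ejecting 7. So w(2) = 7. P is now [[2]].
Step i=1: Q has 1 at row 1, column 1; remove that cell from P, ejecting 2. So w(1) = 2. P is now [].

So w = 2 7 4 3 6 5 1.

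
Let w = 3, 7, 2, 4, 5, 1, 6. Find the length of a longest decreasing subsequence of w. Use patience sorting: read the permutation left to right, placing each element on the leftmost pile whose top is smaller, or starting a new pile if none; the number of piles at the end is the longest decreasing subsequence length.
3

3: new pile. tops = [3]
7: onto pile 1 (replacing 3). tops = [7]
2: new pile. tops = [7, 2]
4: onto pile 2 (replacing 2). tops = [7, 4]
5: onto pile 2 (replacing 4). tops = [7, 5]
1: new pile. tops = [7, 5, 1]
6: onto pile 2 (replacing 5). tops = [7, 6, 1]

3 piles, so the longest decreasing subsequence has length 3.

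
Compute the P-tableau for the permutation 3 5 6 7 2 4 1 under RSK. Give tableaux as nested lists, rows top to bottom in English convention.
P = [[1, 4, 6, 7], [2, 5], [3]]

After inserting 3: P = [[3]].
After inserting 5: P = [[3, 5]].
After inserting 6: P = [[3, 5, 6]].
After inserting 7: P = [[3, 5, 6, 7]].
After inserting 2: P = [[2, 5, 6, 7], [3]].
After inserting 4: P = [[2, 4, 6, 7], [3, 5]].
After inserting 1: P = [[1, 4, 6, 7], [2, 5], [3]].

So P = [[1, 4, 6, 7], [2, 5], [3]].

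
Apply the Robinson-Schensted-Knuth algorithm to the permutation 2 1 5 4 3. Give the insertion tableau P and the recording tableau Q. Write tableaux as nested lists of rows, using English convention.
Insert each entry of the permutation into P by Schensted row insertion, recording in Q the position of each new cell.

Insert 2: appended to row 1. P = [[2]], Q = [[1]].
Insert 1: 1 bumps 2 from row 1; 2 starts row 2. P = [[1], [2]], Q = [[1], [2]].
Insert 5: appended to row 1. P = [[1, 5], [2]], Q = [[1, 3], [2]].
Insert 4: 4 bumps 5 from row 1; 5 appends to row 2. P = [[1, 4], [2, 5]], Q = [[1, 3], [2, 4]].
Insert 3: 3 bumps 4 from row 1; 4 bumps 5 from row 2; 5 starts row 3. P = [[1, 3], [2, 4], [5]], Q = [[1, 3], [2, 4], [5]].

So P = [[1, 3], [2, 4], [5]], Q = [[1, 3], [2, 4], [5]].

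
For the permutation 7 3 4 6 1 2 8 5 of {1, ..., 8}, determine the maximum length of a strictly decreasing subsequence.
3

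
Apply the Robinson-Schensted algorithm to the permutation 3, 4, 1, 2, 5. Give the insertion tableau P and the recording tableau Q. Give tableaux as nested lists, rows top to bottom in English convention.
P = [[1, 2, 5], [3, 4]], Q = [[1, 2, 5], [3, 4]]

Insert each entry of the permutation into P by Schensted row insertion, recording in Q the position of each new cell.

Insert 3: appended to row 1. P = [[3]], Q = [[1]].
Insert 4: appended to row 1. P = [[3, 4]], Q = [[1, 2]].
Insert 1: 1 bumps 3 from row 1; 3 starts row 2. P = [[1, 4], [3]], Q = [[1, 2], [3]].
Insert 2: 2 bumps 4 from row 1; 4 appends to row 2. P = [[1, 2], [3, 4]], Q = [[1, 2], [3, 4]].
Insert 5: appended to row 1. P = [[1, 2, 5], [3, 4]], Q = [[1, 2, 5], [3, 4]].

So P = [[1, 2, 5], [3, 4]], Q = [[1, 2, 5], [3, 4]].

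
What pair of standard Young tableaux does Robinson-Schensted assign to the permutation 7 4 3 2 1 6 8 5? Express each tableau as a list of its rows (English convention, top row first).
P = [[1, 5, 8], [2, 6], [3], [4], [7]], Q = [[1, 6, 7], [2, 8], [3], [4], [5]]

Insert each entry of the permutation into P by Schensted row insertion, recording in Q the position of each new cell.

Insert 7: appended to row 1. P = [[7]], Q = [[1]].
Insert 4: 4 bumps 7 from row 1; 7 starts row 2. P = [[4], [7]], Q = [[1], [2]].
Insert 3: 3 bumps 4 from row 1; 4 bumps 7 from row 2; 7 starts row 3. P = [[3], [4], [7]], Q = [[1], [2], [3]].
Insert 2: 2 bumps 3 from row 1; 3 bumps 4 from row 2; 4 bumps 7 from row 3; 7 starts row 4. P = [[2], [3], [4], [7]], Q = [[1], [2], [3], [4]].
Insert 1: 1 bumps 2 from row 1; 2 bumps 3 from row 2; 3 bumps 4 from row 3; 4 bumps 7 from row 4; 7 starts row 5. P = [[1], [2], [3], [4], [7]], Q = [[1], [2], [3], [4], [5]].
Insert 6: appended to row 1. P = [[1, 6], [2], [3], [4], [7]], Q = [[1, 6], [2], [3], [4], [5]].
Insert 8: appended to row 1. P = [[1, 6, 8], [2], [3], [4], [7]], Q = [[1, 6, 7], [2], [3], [4], [5]].
Insert 5: 5 bumps 6 from row 1; 6 appends to row 2. P = [[1, 5, 8], [2, 6], [3], [4], [7]], Q = [[1, 6, 7], [2, 8], [3], [4], [5]].

So P = [[1, 5, 8], [2, 6], [3], [4], [7]], Q = [[1, 6, 7], [2, 8], [3], [4], [5]].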